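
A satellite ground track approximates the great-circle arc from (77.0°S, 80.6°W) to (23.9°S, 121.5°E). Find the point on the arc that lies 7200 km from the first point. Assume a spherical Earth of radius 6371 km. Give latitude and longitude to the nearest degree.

Convert each endpoint to a unit vector on the sphere (x = cos φ cos λ, y = cos φ sin λ, z = sin φ).
The central angle between the endpoints is δ = arccos(p₁·p₂) ≈ 1.365 rad (78.2°). The total great-circle distance is δ·R ≈ 1.365 × 6371 ≈ 8697 km, so the target fraction is f = 7200/8697 ≈ 0.828.
Interpolate at f ≈ 0.828 with slerp weights a = sin((1−f)δ)/sin δ ≈ 0.238, b = sin(fδ)/sin δ ≈ 0.924.
p = a·p₁ + b·p₂ ≈ (-0.433, 0.667, -0.606); φ = arcsin(p_z) ≈ -37.31°, λ = atan2(p_y, p_x) ≈ 122.95°.

≈ (37°S, 123°E)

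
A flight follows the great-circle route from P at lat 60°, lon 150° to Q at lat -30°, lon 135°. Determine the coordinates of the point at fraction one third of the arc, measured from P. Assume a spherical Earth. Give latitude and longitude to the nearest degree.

Write both endpoints as unit vectors p₁, p₂ with components (cos φ cos λ, cos φ sin λ, sin φ).
The central angle between the endpoints is δ = arccos(p₁·p₂) ≈ 1.586 rad (90.8°).
Interpolate at f = 1/3 with slerp weights a = sin((1−f)δ)/sin δ ≈ 0.871, b = sin(fδ)/sin δ ≈ 0.504.
p = a·p₁ + b·p₂ ≈ (-0.686, 0.527, 0.502); φ = arcsin(p_z) ≈ 30.14°, λ = atan2(p_y, p_x) ≈ 142.49°.

≈ lat 30°, lon 142°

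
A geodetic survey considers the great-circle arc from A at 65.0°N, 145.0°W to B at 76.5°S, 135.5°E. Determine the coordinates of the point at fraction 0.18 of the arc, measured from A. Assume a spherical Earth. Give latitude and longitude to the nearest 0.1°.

≈ 39.6°N, 160.5°W

Write both endpoints as unit vectors p₁, p₂ with components (cos φ cos λ, cos φ sin λ, sin φ).
The central angle between the endpoints is δ = arccos(p₁·p₂) ≈ 2.613 rad (149.7°).
Interpolate at f = 0.18 with slerp weights a = sin((1−f)δ)/sin δ ≈ 1.666, b = sin(fδ)/sin δ ≈ 0.898.
p = a·p₁ + b·p₂ ≈ (-0.726, -0.257, 0.637); φ = arcsin(p_z) ≈ 39.60°, λ = atan2(p_y, p_x) ≈ -160.51°.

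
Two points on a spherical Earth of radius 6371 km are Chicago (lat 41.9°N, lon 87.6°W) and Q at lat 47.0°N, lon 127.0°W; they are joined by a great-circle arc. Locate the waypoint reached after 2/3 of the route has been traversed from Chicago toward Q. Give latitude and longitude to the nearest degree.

≈ lat 47°N, lon 113°W

Write both endpoints as unit vectors p₁, p₂ with components (cos φ cos λ, cos φ sin λ, sin φ).
The central angle between the endpoints is δ = arccos(p₁·p₂) ≈ 0.494 rad (28.3°).
Interpolate at f = 2/3 with slerp weights a = sin((1−f)δ)/sin δ ≈ 0.346, b = sin(fδ)/sin δ ≈ 0.682.
p = a·p₁ + b·p₂ ≈ (-0.269, -0.629, 0.730); φ = arcsin(p_z) ≈ 46.86°, λ = atan2(p_y, p_x) ≈ -113.18°.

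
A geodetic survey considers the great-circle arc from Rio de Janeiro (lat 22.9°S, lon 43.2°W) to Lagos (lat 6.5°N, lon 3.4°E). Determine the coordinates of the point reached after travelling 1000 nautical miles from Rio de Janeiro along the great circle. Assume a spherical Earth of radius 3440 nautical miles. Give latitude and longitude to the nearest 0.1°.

≈ lat 14.6°S, lon 27.9°W

Convert each endpoint to a unit vector on the sphere (x = cos φ cos λ, y = cos φ sin λ, z = sin φ).
The central angle between the endpoints is δ = arccos(p₁·p₂) ≈ 0.946 rad (54.2°). The total great-circle distance is δ·R ≈ 0.946 × 3440 ≈ 3255 nmi, so the target fraction is f = 1000/3255 ≈ 0.307.
Interpolate at f ≈ 0.307 with slerp weights a = sin((1−f)δ)/sin δ ≈ 0.751, b = sin(fδ)/sin δ ≈ 0.353.
p = a·p₁ + b·p₂ ≈ (0.855, -0.453, -0.252); φ = arcsin(p_z) ≈ -14.62°, λ = atan2(p_y, p_x) ≈ -27.92°.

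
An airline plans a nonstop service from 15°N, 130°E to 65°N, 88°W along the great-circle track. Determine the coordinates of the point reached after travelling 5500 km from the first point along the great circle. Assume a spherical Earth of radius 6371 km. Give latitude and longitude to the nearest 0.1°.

From cos δ = sin φ₁ sin φ₂ + cos φ₁ cos φ₂ cos Δλ, the central angle is δ ≈ 1.658 rad (95.0°). The total great-circle distance is δ·R ≈ 1.658 × 6371 ≈ 10563 km, so the target fraction is f = 5500/10563 ≈ 0.521.
Interpolate at f ≈ 0.521 with slerp weights a = sin((1−f)δ)/sin δ ≈ 0.716, b = sin(fδ)/sin δ ≈ 0.763.
p = a·p₁ + b·p₂ ≈ (-0.434, 0.208, 0.877); φ = arcsin(p_z) ≈ 61.26°, λ = atan2(p_y, p_x) ≈ 154.38°.

≈ 61.3°N, 154.4°E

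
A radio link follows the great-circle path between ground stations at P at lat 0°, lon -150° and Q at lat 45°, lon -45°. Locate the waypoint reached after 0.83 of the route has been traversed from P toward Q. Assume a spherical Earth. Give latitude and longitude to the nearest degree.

≈ lat 46°, lon -69°

Convert each endpoint to a unit vector on the sphere (x = cos φ cos λ, y = cos φ sin λ, z = sin φ).
The central angle between the endpoints is δ = arccos(p₁·p₂) ≈ 1.755 rad (100.5°).
Interpolate at f = 0.83 with slerp weights a = sin((1−f)δ)/sin δ ≈ 0.299, b = sin(fδ)/sin δ ≈ 1.011.
p = a·p₁ + b·p₂ ≈ (0.246, -0.655, 0.715); φ = arcsin(p_z) ≈ 45.61°, λ = atan2(p_y, p_x) ≈ -69.38°.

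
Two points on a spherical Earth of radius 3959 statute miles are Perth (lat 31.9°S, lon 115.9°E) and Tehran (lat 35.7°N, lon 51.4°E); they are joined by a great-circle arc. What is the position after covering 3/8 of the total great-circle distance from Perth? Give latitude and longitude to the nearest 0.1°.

Write both endpoints as unit vectors p₁, p₂ with components (cos φ cos λ, cos φ sin λ, sin φ).
The central angle between the endpoints is δ = arccos(p₁·p₂) ≈ 1.582 rad (90.7°).
Interpolate at f = 3/8 with slerp weights a = sin((1−f)δ)/sin δ ≈ 0.836, b = sin(fδ)/sin δ ≈ 0.559.
p = a·p₁ + b·p₂ ≈ (-0.027, 0.993, -0.115); φ = arcsin(p_z) ≈ -6.62°, λ = atan2(p_y, p_x) ≈ 91.53°.

≈ lat 6.6°S, lon 91.5°E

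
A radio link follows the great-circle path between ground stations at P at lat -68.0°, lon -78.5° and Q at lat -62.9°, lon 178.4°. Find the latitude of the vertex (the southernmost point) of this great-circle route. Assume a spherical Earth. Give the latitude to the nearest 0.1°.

≈ -74.4°

The great circle lies in the plane with unit normal n̂ = (p₁ × p₂)/|p₁ × p₂|.
Here n̂_z ≈ -0.269; the vertex latitude is φ_max = arccos|n̂_z| ≈ 74.4°.
Check via Clairaut: cos φ_max = |cos φ₁| · sin C = cos(68.0°)·sin(134.0°) ≈ 0.269, again giving ≈ 74.4°.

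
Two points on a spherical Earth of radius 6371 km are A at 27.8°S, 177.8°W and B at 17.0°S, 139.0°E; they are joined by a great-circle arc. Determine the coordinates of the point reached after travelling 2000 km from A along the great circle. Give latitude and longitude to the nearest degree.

Write both endpoints as unit vectors p₁, p₂ with components (cos φ cos λ, cos φ sin λ, sin φ).
The central angle between the endpoints is δ = arccos(p₁·p₂) ≈ 0.718 rad (41.1°). The total great-circle distance is δ·R ≈ 0.718 × 6371 ≈ 4575 km, so the target fraction is f = 2000/4575 ≈ 0.437.
Interpolate at f ≈ 0.437 with slerp weights a = sin((1−f)δ)/sin δ ≈ 0.598, b = sin(fδ)/sin δ ≈ 0.469.
p = a·p₁ + b·p₂ ≈ (-0.867, 0.274, -0.416); φ = arcsin(p_z) ≈ -24.58°, λ = atan2(p_y, p_x) ≈ 162.46°.

≈ 25°S, 162°E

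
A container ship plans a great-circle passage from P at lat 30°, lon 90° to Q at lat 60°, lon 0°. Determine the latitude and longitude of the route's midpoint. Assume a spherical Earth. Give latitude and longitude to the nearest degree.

≈ lat 54°, lon 60°

Write both endpoints as unit vectors p₁, p₂ with components (cos φ cos λ, cos φ sin λ, sin φ).
The central angle between the endpoints is δ = arccos(p₁·p₂) ≈ 1.123 rad (64.3°).
Interpolate at f = 1/2 with slerp weights a = sin((1−f)δ)/sin δ ≈ 0.591, b = sin(fδ)/sin δ ≈ 0.591.
p = a·p₁ + b·p₂ ≈ (0.295, 0.512, 0.807); φ = arcsin(p_z) ≈ 53.79°, λ = atan2(p_y, p_x) ≈ 60.00°.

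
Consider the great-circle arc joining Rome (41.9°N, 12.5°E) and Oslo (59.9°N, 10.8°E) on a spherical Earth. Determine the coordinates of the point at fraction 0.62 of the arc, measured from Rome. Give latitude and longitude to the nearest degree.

Convert each endpoint to a unit vector on the sphere (x = cos φ cos λ, y = cos φ sin λ, z = sin φ).
The central angle between the endpoints is δ = arccos(p₁·p₂) ≈ 0.315 rad (18.0°).
Interpolate at f = 0.62 with slerp weights a = sin((1−f)δ)/sin δ ≈ 0.385, b = sin(fδ)/sin δ ≈ 0.626.
p = a·p₁ + b·p₂ ≈ (0.589, 0.121, 0.799); φ = arcsin(p_z) ≈ 53.06°, λ = atan2(p_y, p_x) ≈ 11.61°.

≈ (53°N, 12°E)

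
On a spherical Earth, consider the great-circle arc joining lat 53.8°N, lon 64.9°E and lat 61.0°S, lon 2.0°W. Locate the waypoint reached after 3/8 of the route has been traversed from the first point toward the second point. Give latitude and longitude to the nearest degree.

≈ lat 11°N, lon 40°E

Convert each endpoint to a unit vector on the sphere (x = cos φ cos λ, y = cos φ sin λ, z = sin φ).
The central angle between the endpoints is δ = arccos(p₁·p₂) ≈ 2.206 rad (126.4°).
Interpolate at f = 3/8 with slerp weights a = sin((1−f)δ)/sin δ ≈ 1.220, b = sin(fδ)/sin δ ≈ 0.915.
p = a·p₁ + b·p₂ ≈ (0.749, 0.637, 0.184); φ = arcsin(p_z) ≈ 10.62°, λ = atan2(p_y, p_x) ≈ 40.38°.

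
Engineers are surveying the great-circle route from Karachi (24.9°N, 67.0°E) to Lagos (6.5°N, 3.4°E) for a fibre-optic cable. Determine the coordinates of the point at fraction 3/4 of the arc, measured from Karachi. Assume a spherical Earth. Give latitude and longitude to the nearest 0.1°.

≈ 12.8°N, 18.1°E

Convert each endpoint to a unit vector on the sphere (x = cos φ cos λ, y = cos φ sin λ, z = sin φ).
The central angle between the endpoints is δ = arccos(p₁·p₂) ≈ 1.106 rad (63.4°).
Interpolate at f = 3/4 with slerp weights a = sin((1−f)δ)/sin δ ≈ 0.305, b = sin(fδ)/sin δ ≈ 0.825.
p = a·p₁ + b·p₂ ≈ (0.927, 0.304, 0.222); φ = arcsin(p_z) ≈ 12.83°, λ = atan2(p_y, p_x) ≈ 18.14°.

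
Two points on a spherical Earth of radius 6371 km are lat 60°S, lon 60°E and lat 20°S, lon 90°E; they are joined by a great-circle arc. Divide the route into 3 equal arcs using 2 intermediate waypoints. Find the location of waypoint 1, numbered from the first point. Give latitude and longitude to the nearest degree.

≈ lat 48°S, lon 75°E

Write both endpoints as unit vectors p₁, p₂ with components (cos φ cos λ, cos φ sin λ, sin φ).
The central angle between the endpoints is δ = arccos(p₁·p₂) ≈ 0.791 rad (45.3°).
Interpolate at f = 1/3 with slerp weights a = sin((1−f)δ)/sin δ ≈ 0.708, b = sin(fδ)/sin δ ≈ 0.367.
p = a·p₁ + b·p₂ ≈ (0.177, 0.651, -0.738); φ = arcsin(p_z) ≈ -47.58°, λ = atan2(p_y, p_x) ≈ 74.79°.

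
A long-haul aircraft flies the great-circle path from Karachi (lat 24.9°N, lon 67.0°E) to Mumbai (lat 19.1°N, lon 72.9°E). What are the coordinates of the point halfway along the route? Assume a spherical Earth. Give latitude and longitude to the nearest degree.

Write both endpoints as unit vectors p₁, p₂ with components (cos φ cos λ, cos φ sin λ, sin φ).
The central angle between the endpoints is δ = arccos(p₁·p₂) ≈ 0.139 rad (8.0°).
Interpolate at f = 1/2 with slerp weights a = sin((1−f)δ)/sin δ ≈ 0.501, b = sin(fδ)/sin δ ≈ 0.501.
p = a·p₁ + b·p₂ ≈ (0.317, 0.871, 0.375); φ = arcsin(p_z) ≈ 22.03°, λ = atan2(p_y, p_x) ≈ 70.01°.

≈ lat 22°N, lon 70°E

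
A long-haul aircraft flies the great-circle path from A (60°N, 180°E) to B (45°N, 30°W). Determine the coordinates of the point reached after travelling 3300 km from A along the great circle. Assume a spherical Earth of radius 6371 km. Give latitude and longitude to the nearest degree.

≈ (79°N, 101°W)

From cos δ = sin φ₁ sin φ₂ + cos φ₁ cos φ₂ cos Δλ, the central angle is δ ≈ 1.260 rad (72.2°). The total great-circle distance is δ·R ≈ 1.260 × 6371 ≈ 8025 km, so the target fraction is f = 3300/8025 ≈ 0.411.
Interpolate at f ≈ 0.411 with slerp weights a = sin((1−f)δ)/sin δ ≈ 0.710, b = sin(fδ)/sin δ ≈ 0.520.
p = a·p₁ + b·p₂ ≈ (-0.036, -0.184, 0.982); φ = arcsin(p_z) ≈ 79.20°, λ = atan2(p_y, p_x) ≈ -101.17°.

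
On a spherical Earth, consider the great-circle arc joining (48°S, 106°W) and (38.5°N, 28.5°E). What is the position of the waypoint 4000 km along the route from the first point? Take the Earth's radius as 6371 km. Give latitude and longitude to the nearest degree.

≈ (37°S, 59°W)

The haversine formula gives a central angle δ ≈ 2.549 rad (146.1°) between the endpoints. The total great-circle distance is δ·R ≈ 2.549 × 6371 ≈ 16242 km, so the target fraction is f = 4000/16242 ≈ 0.246.
Interpolate at f ≈ 0.246 with slerp weights a = sin((1−f)δ)/sin δ ≈ 1.682, b = sin(fδ)/sin δ ≈ 1.052.
p = a·p₁ + b·p₂ ≈ (0.413, -0.689, -0.595); φ = arcsin(p_z) ≈ -36.52°, λ = atan2(p_y, p_x) ≈ -59.04°.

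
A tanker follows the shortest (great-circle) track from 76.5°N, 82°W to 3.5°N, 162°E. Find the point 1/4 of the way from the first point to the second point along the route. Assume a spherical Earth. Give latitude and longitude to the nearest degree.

≈ 69°N, 164°W

Write both endpoints as unit vectors p₁, p₂ with components (cos φ cos λ, cos φ sin λ, sin φ).
The central angle between the endpoints is δ = arccos(p₁·p₂) ≈ 1.614 rad (92.5°).
Interpolate at f = 1/4 with slerp weights a = sin((1−f)δ)/sin δ ≈ 0.937, b = sin(fδ)/sin δ ≈ 0.393.
p = a·p₁ + b·p₂ ≈ (-0.343, -0.095, 0.935); φ = arcsin(p_z) ≈ 69.17°, λ = atan2(p_y, p_x) ≈ -164.45°.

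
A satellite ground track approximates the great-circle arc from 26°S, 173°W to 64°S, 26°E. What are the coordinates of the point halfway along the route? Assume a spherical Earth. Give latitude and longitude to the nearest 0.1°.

≈ 69.3°S, 170.6°E

From cos δ = sin φ₁ sin φ₂ + cos φ₁ cos φ₂ cos Δλ, the central angle is δ ≈ 1.549 rad (88.8°).
Interpolate at f = 1/2 with slerp weights a = sin((1−f)δ)/sin δ ≈ 0.700, b = sin(fδ)/sin δ ≈ 0.700.
p = a·p₁ + b·p₂ ≈ (-0.348, 0.058, -0.936); φ = arcsin(p_z) ≈ -69.31°, λ = atan2(p_y, p_x) ≈ 170.58°.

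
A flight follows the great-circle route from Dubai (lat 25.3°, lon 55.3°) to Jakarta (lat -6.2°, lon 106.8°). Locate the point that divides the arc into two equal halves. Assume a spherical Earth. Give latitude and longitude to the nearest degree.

≈ lat 11°, lon 82°

Write both endpoints as unit vectors p₁, p₂ with components (cos φ cos λ, cos φ sin λ, sin φ).
The central angle between the endpoints is δ = arccos(p₁·p₂) ≈ 1.032 rad (59.1°).
Interpolate at f = 1/2 with slerp weights a = sin((1−f)δ)/sin δ ≈ 0.575, b = sin(fδ)/sin δ ≈ 0.575.
p = a·p₁ + b·p₂ ≈ (0.131, 0.974, 0.184); φ = arcsin(p_z) ≈ 10.58°, λ = atan2(p_y, p_x) ≈ 82.36°.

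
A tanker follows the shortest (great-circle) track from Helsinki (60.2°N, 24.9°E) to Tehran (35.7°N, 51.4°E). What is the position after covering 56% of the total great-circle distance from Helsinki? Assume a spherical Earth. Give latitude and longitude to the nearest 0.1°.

Convert each endpoint to a unit vector on the sphere (x = cos φ cos λ, y = cos φ sin λ, z = sin φ).
The central angle between the endpoints is δ = arccos(p₁·p₂) ≈ 0.521 rad (29.8°).
Interpolate at f = 0.56 with slerp weights a = sin((1−f)δ)/sin δ ≈ 0.457, b = sin(fδ)/sin δ ≈ 0.578.
p = a·p₁ + b·p₂ ≈ (0.499, 0.462, 0.733); φ = arcsin(p_z) ≈ 47.17°, λ = atan2(p_y, p_x) ≈ 42.84°.

≈ 47.2°N, 42.8°E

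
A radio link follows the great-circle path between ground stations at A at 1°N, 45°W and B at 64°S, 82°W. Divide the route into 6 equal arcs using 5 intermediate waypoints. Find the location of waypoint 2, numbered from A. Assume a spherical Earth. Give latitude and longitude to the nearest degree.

Convert each endpoint to a unit vector on the sphere (x = cos φ cos λ, y = cos φ sin λ, z = sin φ).
The central angle between the endpoints is δ = arccos(p₁·p₂) ≈ 1.230 rad (70.5°).
Interpolate at f = 2/6 with slerp weights a = sin((1−f)δ)/sin δ ≈ 0.776, b = sin(fδ)/sin δ ≈ 0.423.
p = a·p₁ + b·p₂ ≈ (0.574, -0.732, -0.367); φ = arcsin(p_z) ≈ -21.50°, λ = atan2(p_y, p_x) ≈ -51.89°.

≈ 22°S, 52°W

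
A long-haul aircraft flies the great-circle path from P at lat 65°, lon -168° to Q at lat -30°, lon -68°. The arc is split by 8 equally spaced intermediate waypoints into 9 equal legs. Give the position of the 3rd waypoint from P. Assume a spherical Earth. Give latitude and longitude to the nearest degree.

≈ lat 42°, lon -108°

Write both endpoints as unit vectors p₁, p₂ with components (cos φ cos λ, cos φ sin λ, sin φ).
The central angle between the endpoints is δ = arccos(p₁·p₂) ≈ 2.114 rad (121.1°).
Interpolate at f = 3/9 with slerp weights a = sin((1−f)δ)/sin δ ≈ 1.153, b = sin(fδ)/sin δ ≈ 0.757.
p = a·p₁ + b·p₂ ≈ (-0.231, -0.709, 0.667); φ = arcsin(p_z) ≈ 41.80°, λ = atan2(p_y, p_x) ≈ -108.06°.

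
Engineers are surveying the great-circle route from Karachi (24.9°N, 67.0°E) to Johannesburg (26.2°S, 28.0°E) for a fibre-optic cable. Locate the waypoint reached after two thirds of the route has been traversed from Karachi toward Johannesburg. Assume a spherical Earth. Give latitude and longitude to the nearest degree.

≈ (9°S, 41°E)

Write both endpoints as unit vectors p₁, p₂ with components (cos φ cos λ, cos φ sin λ, sin φ).
The central angle between the endpoints is δ = arccos(p₁·p₂) ≈ 1.108 rad (63.5°).
Interpolate at f = 2/3 with slerp weights a = sin((1−f)δ)/sin δ ≈ 0.403, b = sin(fδ)/sin δ ≈ 0.752.
p = a·p₁ + b·p₂ ≈ (0.739, 0.654, -0.162); φ = arcsin(p_z) ≈ -9.34°, λ = atan2(p_y, p_x) ≈ 41.50°.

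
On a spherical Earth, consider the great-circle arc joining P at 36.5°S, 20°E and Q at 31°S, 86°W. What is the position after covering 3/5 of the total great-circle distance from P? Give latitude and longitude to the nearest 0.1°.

Write both endpoints as unit vectors p₁, p₂ with components (cos φ cos λ, cos φ sin λ, sin φ).
The central angle between the endpoints is δ = arccos(p₁·p₂) ≈ 1.454 rad (83.3°).
Interpolate at f = 3/5 with slerp weights a = sin((1−f)δ)/sin δ ≈ 0.553, b = sin(fδ)/sin δ ≈ 0.771.
p = a·p₁ + b·p₂ ≈ (0.464, -0.507, -0.726); φ = arcsin(p_z) ≈ -46.57°, λ = atan2(p_y, p_x) ≈ -47.56°.

≈ 46.6°S, 47.6°W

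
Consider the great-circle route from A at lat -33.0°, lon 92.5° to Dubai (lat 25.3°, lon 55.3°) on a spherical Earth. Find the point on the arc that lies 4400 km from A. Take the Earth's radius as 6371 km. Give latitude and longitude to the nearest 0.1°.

≈ lat 0.7°, lon 70.5°

The haversine formula gives a central angle δ ≈ 1.191 rad (68.2°) between the endpoints. The total great-circle distance is δ·R ≈ 1.191 × 6371 ≈ 7585 km, so the target fraction is f = 4400/7585 ≈ 0.580.
Interpolate at f ≈ 0.580 with slerp weights a = sin((1−f)δ)/sin δ ≈ 0.516, b = sin(fδ)/sin δ ≈ 0.686.
p = a·p₁ + b·p₂ ≈ (0.334, 0.942, 0.012); φ = arcsin(p_z) ≈ 0.69°, λ = atan2(p_y, p_x) ≈ 70.47°.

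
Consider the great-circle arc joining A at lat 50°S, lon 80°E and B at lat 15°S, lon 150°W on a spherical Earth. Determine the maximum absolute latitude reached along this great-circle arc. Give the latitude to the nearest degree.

The great circle lies in the plane with unit normal n̂ = (p₁ × p₂)/|p₁ × p₂|.
Here n̂_z ≈ +0.486; the vertex latitude is φ_max = arccos|n̂_z| ≈ 61.0°.

≈ 61°S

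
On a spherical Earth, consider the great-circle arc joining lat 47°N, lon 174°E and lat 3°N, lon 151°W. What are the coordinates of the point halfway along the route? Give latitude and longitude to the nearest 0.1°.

Write both endpoints as unit vectors p₁, p₂ with components (cos φ cos λ, cos φ sin λ, sin φ).
The central angle between the endpoints is δ = arccos(p₁·p₂) ≈ 0.932 rad (53.4°).
Interpolate at f = 1/2 with slerp weights a = sin((1−f)δ)/sin δ ≈ 0.560, b = sin(fδ)/sin δ ≈ 0.560.
p = a·p₁ + b·p₂ ≈ (-0.868, -0.231, 0.439); φ = arcsin(p_z) ≈ 26.02°, λ = atan2(p_y, p_x) ≈ -165.10°.

≈ lat 26.0°N, lon 165.1°W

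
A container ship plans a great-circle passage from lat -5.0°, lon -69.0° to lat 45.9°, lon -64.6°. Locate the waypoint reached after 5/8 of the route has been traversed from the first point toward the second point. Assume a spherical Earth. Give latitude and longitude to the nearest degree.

≈ lat 27°, lon -67°

Convert each endpoint to a unit vector on the sphere (x = cos φ cos λ, y = cos φ sin λ, z = sin φ).
The central angle between the endpoints is δ = arccos(p₁·p₂) ≈ 0.891 rad (51.1°).
Interpolate at f = 5/8 with slerp weights a = sin((1−f)δ)/sin δ ≈ 0.422, b = sin(fδ)/sin δ ≈ 0.680.
p = a·p₁ + b·p₂ ≈ (0.353, -0.819, 0.451); φ = arcsin(p_z) ≈ 26.83°, λ = atan2(p_y, p_x) ≈ -66.67°.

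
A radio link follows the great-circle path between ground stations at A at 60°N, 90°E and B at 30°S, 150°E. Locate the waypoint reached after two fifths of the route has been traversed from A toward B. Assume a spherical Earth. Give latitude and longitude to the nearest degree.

≈ 26°N, 124°E

Convert each endpoint to a unit vector on the sphere (x = cos φ cos λ, y = cos φ sin λ, z = sin φ).
The central angle between the endpoints is δ = arccos(p₁·p₂) ≈ 1.789 rad (102.5°).
Interpolate at f = 2/5 with slerp weights a = sin((1−f)δ)/sin δ ≈ 0.900, b = sin(fδ)/sin δ ≈ 0.672.
p = a·p₁ + b·p₂ ≈ (-0.504, 0.741, 0.444); φ = arcsin(p_z) ≈ 26.33°, λ = atan2(p_y, p_x) ≈ 124.22°.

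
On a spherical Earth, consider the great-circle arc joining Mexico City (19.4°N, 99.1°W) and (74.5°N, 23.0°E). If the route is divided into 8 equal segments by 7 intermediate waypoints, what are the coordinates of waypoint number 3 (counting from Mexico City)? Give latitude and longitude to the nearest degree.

Write both endpoints as unit vectors p₁, p₂ with components (cos φ cos λ, cos φ sin λ, sin φ).
The central angle between the endpoints is δ = arccos(p₁·p₂) ≈ 1.384 rad (79.3°).
Interpolate at f = 3/8 with slerp weights a = sin((1−f)δ)/sin δ ≈ 0.774, b = sin(fδ)/sin δ ≈ 0.505.
p = a·p₁ + b·p₂ ≈ (0.009, -0.669, 0.744); φ = arcsin(p_z) ≈ 48.04°, λ = atan2(p_y, p_x) ≈ -89.26°.

≈ (48°N, 89°W)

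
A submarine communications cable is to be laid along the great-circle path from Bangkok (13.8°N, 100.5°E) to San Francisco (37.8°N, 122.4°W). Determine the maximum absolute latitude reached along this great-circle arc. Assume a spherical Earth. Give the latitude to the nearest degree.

The great circle lies in the plane with unit normal n̂ = (p₁ × p₂)/|p₁ × p₂|.
Here n̂_z ≈ +0.574; the vertex latitude is φ_max = arccos|n̂_z| ≈ 54.9°.

≈ 55°N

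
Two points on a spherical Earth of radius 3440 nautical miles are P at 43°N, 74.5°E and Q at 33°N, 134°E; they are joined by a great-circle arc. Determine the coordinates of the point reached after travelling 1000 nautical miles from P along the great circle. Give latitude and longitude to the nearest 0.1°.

Write both endpoints as unit vectors p₁, p₂ with components (cos φ cos λ, cos φ sin λ, sin φ).
The central angle between the endpoints is δ = arccos(p₁·p₂) ≈ 0.819 rad (46.9°). The total great-circle distance is δ·R ≈ 0.819 × 3440 ≈ 2818 nmi, so the target fraction is f = 1000/2818 ≈ 0.355.
Interpolate at f ≈ 0.355 with slerp weights a = sin((1−f)δ)/sin δ ≈ 0.690, b = sin(fδ)/sin δ ≈ 0.392.
p = a·p₁ + b·p₂ ≈ (-0.094, 0.723, 0.684); φ = arcsin(p_z) ≈ 43.19°, λ = atan2(p_y, p_x) ≈ 97.38°.

≈ 43.2°N, 97.4°E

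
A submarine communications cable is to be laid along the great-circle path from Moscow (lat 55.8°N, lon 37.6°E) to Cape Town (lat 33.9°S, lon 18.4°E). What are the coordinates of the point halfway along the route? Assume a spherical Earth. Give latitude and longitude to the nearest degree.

≈ lat 11°N, lon 26°E

From cos δ = sin φ₁ sin φ₂ + cos φ₁ cos φ₂ cos Δλ, the central angle is δ ≈ 1.592 rad (91.2°).
Interpolate at f = 1/2 with slerp weights a = sin((1−f)δ)/sin δ ≈ 0.715, b = sin(fδ)/sin δ ≈ 0.715.
p = a·p₁ + b·p₂ ≈ (0.881, 0.432, 0.192); φ = arcsin(p_z) ≈ 11.10°, λ = atan2(p_y, p_x) ≈ 26.14°.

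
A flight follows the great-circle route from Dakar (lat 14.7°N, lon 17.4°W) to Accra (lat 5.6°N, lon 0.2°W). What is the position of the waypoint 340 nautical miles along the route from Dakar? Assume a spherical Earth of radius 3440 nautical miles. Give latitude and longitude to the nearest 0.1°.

Convert each endpoint to a unit vector on the sphere (x = cos φ cos λ, y = cos φ sin λ, z = sin φ).
The central angle between the endpoints is δ = arccos(p₁·p₂) ≈ 0.335 rad (19.2°). The total great-circle distance is δ·R ≈ 0.335 × 3440 ≈ 1153 nmi, so the target fraction is f = 340/1153 ≈ 0.295.
Interpolate at f ≈ 0.295 with slerp weights a = sin((1−f)δ)/sin δ ≈ 0.712, b = sin(fδ)/sin δ ≈ 0.300.
p = a·p₁ + b·p₂ ≈ (0.956, -0.207, 0.210); φ = arcsin(p_z) ≈ 12.12°, λ = atan2(p_y, p_x) ≈ -12.22°.

≈ lat 12.1°N, lon 12.2°W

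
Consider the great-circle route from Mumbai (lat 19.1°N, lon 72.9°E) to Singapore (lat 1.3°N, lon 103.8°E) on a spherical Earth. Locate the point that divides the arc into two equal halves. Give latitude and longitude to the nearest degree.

≈ lat 11°N, lon 89°E

Write both endpoints as unit vectors p₁, p₂ with components (cos φ cos λ, cos φ sin λ, sin φ).
The central angle between the endpoints is δ = arccos(p₁·p₂) ≈ 0.613 rad (35.1°).
Interpolate at f = 1/2 with slerp weights a = sin((1−f)δ)/sin δ ≈ 0.524, b = sin(fδ)/sin δ ≈ 0.524.
p = a·p₁ + b·p₂ ≈ (0.021, 0.983, 0.183); φ = arcsin(p_z) ≈ 10.57°, λ = atan2(p_y, p_x) ≈ 88.80°.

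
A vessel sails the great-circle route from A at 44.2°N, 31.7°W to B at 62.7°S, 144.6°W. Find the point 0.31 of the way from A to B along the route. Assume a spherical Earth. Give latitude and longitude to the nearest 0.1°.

≈ 7.7°N, 57.6°W

Convert each endpoint to a unit vector on the sphere (x = cos φ cos λ, y = cos φ sin λ, z = sin φ).
The central angle between the endpoints is δ = arccos(p₁·p₂) ≈ 2.415 rad (138.4°).
Interpolate at f = 0.31 with slerp weights a = sin((1−f)δ)/sin δ ≈ 1.498, b = sin(fδ)/sin δ ≈ 1.025.
p = a·p₁ + b·p₂ ≈ (0.531, -0.837, 0.134); φ = arcsin(p_z) ≈ 7.71°, λ = atan2(p_y, p_x) ≈ -57.60°.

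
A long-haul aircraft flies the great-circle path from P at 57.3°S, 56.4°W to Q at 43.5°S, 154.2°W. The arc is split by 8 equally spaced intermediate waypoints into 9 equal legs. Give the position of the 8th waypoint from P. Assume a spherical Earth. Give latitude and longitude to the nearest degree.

≈ 48°S, 148°W

The haversine formula gives a central angle δ ≈ 1.017 rad (58.3°) between the endpoints.
Interpolate at f = 8/9 with slerp weights a = sin((1−f)δ)/sin δ ≈ 0.133, b = sin(fδ)/sin δ ≈ 0.924.
p = a·p₁ + b·p₂ ≈ (-0.564, -0.351, -0.748); φ = arcsin(p_z) ≈ -48.38°, λ = atan2(p_y, p_x) ≈ -148.07°.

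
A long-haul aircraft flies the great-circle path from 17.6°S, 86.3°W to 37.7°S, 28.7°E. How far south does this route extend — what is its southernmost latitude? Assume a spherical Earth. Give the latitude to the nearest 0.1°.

≈ 46.4°S

The great circle lies in the plane with unit normal n̂ = (p₁ × p₂)/|p₁ × p₂|.
Here n̂_z ≈ +0.690; the vertex latitude is φ_max = arccos|n̂_z| ≈ 46.4°.
Check via Clairaut: cos φ_max = |cos φ₁| · sin C = cos(17.6°)·sin(133.6°) ≈ 0.690, again giving ≈ 46.4°.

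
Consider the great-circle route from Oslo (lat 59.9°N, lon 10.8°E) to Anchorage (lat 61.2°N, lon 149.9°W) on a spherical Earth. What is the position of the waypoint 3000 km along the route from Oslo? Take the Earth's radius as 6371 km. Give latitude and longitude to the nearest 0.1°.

Write both endpoints as unit vectors p₁, p₂ with components (cos φ cos λ, cos φ sin λ, sin φ).
The central angle between the endpoints is δ = arccos(p₁·p₂) ≈ 1.012 rad (58.0°). The total great-circle distance is δ·R ≈ 1.012 × 6371 ≈ 6448 km, so the target fraction is f = 3000/6448 ≈ 0.465.
Interpolate at f ≈ 0.465 with slerp weights a = sin((1−f)δ)/sin δ ≈ 0.608, b = sin(fδ)/sin δ ≈ 0.535.
p = a·p₁ + b·p₂ ≈ (0.076, -0.072, 0.994); φ = arcsin(p_z) ≈ 83.97°, λ = atan2(p_y, p_x) ≈ -43.41°.

≈ lat 84.0°N, lon 43.4°W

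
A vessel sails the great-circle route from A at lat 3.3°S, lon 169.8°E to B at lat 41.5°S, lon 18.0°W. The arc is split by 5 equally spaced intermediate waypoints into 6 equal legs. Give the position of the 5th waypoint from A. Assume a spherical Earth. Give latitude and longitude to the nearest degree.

Write both endpoints as unit vectors p₁, p₂ with components (cos φ cos λ, cos φ sin λ, sin φ).
The central angle between the endpoints is δ = arccos(p₁·p₂) ≈ 2.350 rad (134.6°).
Interpolate at f = 5/6 with slerp weights a = sin((1−f)δ)/sin δ ≈ 0.536, b = sin(fδ)/sin δ ≈ 1.301.
p = a·p₁ + b·p₂ ≈ (0.400, -0.206, -0.893); φ = arcsin(p_z) ≈ -63.27°, λ = atan2(p_y, p_x) ≈ -27.30°.

≈ lat 63°S, lon 27°W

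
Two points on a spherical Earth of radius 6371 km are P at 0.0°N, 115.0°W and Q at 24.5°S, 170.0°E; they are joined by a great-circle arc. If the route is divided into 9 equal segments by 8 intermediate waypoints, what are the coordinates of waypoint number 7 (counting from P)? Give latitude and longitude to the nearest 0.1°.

From cos δ = sin φ₁ sin φ₂ + cos φ₁ cos φ₂ cos Δλ, the central angle is δ ≈ 1.333 rad (76.4°).
Interpolate at f = 7/9 with slerp weights a = sin((1−f)δ)/sin δ ≈ 0.300, b = sin(fδ)/sin δ ≈ 0.886.
p = a·p₁ + b·p₂ ≈ (-0.921, -0.132, -0.367); φ = arcsin(p_z) ≈ -21.55°, λ = atan2(p_y, p_x) ≈ -171.82°.

≈ 21.5°S, 171.8°W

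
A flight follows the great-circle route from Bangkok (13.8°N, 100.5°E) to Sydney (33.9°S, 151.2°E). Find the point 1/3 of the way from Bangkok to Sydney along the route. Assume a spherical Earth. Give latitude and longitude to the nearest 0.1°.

≈ 2.8°S, 116.0°E

Convert each endpoint to a unit vector on the sphere (x = cos φ cos λ, y = cos φ sin λ, z = sin φ).
The central angle between the endpoints is δ = arccos(p₁·p₂) ≈ 1.184 rad (67.8°).
Interpolate at f = 1/3 with slerp weights a = sin((1−f)δ)/sin δ ≈ 0.766, b = sin(fδ)/sin δ ≈ 0.415.
p = a·p₁ + b·p₂ ≈ (-0.438, 0.898, -0.049); φ = arcsin(p_z) ≈ -2.79°, λ = atan2(p_y, p_x) ≈ 115.98°.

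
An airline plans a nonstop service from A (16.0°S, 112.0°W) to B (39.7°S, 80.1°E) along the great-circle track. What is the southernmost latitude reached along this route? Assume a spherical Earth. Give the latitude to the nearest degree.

The great circle lies in the plane with unit normal n̂ = (p₁ × p₂)/|p₁ × p₂|.
Here n̂_z ≈ -0.185; the vertex latitude is φ_max = arccos|n̂_z| ≈ 79.3°.
Check via Clairaut: cos φ_max = |cos φ₁| · sin C = cos(16.0°)·sin(168.9°) ≈ 0.185, again giving ≈ 79.3°.

≈ 79°S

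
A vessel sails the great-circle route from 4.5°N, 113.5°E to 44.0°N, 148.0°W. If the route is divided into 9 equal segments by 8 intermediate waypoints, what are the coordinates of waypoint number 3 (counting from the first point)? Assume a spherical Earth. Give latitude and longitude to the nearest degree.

≈ 25°N, 137°E

The haversine formula gives a central angle δ ≈ 1.622 rad (93.0°) between the endpoints.
Interpolate at f = 3/9 with slerp weights a = sin((1−f)δ)/sin δ ≈ 0.884, b = sin(fδ)/sin δ ≈ 0.515.
p = a·p₁ + b·p₂ ≈ (-0.666, 0.612, 0.427); φ = arcsin(p_z) ≈ 25.30°, λ = atan2(p_y, p_x) ≈ 137.43°.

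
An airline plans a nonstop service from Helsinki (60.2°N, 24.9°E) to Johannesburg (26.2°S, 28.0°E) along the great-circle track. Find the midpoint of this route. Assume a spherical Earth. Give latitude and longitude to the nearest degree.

≈ 17°N, 27°E

Convert each endpoint to a unit vector on the sphere (x = cos φ cos λ, y = cos φ sin λ, z = sin φ).
The central angle between the endpoints is δ = arccos(p₁·p₂) ≈ 1.509 rad (86.4°).
Interpolate at f = 1/2 with slerp weights a = sin((1−f)δ)/sin δ ≈ 0.686, b = sin(fδ)/sin δ ≈ 0.686.
p = a·p₁ + b·p₂ ≈ (0.853, 0.433, 0.292); φ = arcsin(p_z) ≈ 17.01°, λ = atan2(p_y, p_x) ≈ 26.90°.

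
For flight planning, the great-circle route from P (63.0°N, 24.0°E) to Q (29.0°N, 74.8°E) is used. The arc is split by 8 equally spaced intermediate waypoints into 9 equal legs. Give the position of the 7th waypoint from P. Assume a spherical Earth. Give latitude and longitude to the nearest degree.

From cos δ = sin φ₁ sin φ₂ + cos φ₁ cos φ₂ cos Δλ, the central angle is δ ≈ 0.819 rad (46.9°).
Interpolate at f = 7/9 with slerp weights a = sin((1−f)δ)/sin δ ≈ 0.248, b = sin(fδ)/sin δ ≈ 0.814.
p = a·p₁ + b·p₂ ≈ (0.289, 0.733, 0.616); φ = arcsin(p_z) ≈ 37.99°, λ = atan2(p_y, p_x) ≈ 68.45°.

≈ (38°N, 68°E)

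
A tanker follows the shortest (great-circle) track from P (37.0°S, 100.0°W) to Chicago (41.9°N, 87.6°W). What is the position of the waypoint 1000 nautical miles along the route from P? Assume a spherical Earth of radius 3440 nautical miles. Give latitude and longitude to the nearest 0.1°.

≈ (20.5°S, 97.2°W)

The haversine formula gives a central angle δ ≈ 1.391 rad (79.7°) between the endpoints. The total great-circle distance is δ·R ≈ 1.391 × 3440 ≈ 4786 nmi, so the target fraction is f = 1000/4786 ≈ 0.209.
Interpolate at f ≈ 0.209 with slerp weights a = sin((1−f)δ)/sin δ ≈ 0.906, b = sin(fδ)/sin δ ≈ 0.291.
p = a·p₁ + b·p₂ ≈ (-0.117, -0.929, -0.351); φ = arcsin(p_z) ≈ -20.53°, λ = atan2(p_y, p_x) ≈ -97.15°.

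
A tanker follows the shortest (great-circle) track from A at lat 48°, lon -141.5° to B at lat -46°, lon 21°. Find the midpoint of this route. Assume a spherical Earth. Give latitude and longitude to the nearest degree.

Write both endpoints as unit vectors p₁, p₂ with components (cos φ cos λ, cos φ sin λ, sin φ).
The central angle between the endpoints is δ = arccos(p₁·p₂) ≈ 2.931 rad (167.9°).
Interpolate at f = 1/2 with slerp weights a = sin((1−f)δ)/sin δ ≈ 4.754, b = sin(fδ)/sin δ ≈ 4.754.
p = a·p₁ + b·p₂ ≈ (0.594, -0.797, 0.113); φ = arcsin(p_z) ≈ 6.50°, λ = atan2(p_y, p_x) ≈ -53.32°.

≈ lat 6°, lon -53°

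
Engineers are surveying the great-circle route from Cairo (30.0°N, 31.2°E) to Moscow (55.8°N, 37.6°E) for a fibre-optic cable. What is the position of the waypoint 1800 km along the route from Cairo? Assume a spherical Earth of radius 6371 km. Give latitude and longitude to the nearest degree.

≈ (46°N, 34°E)

Convert each endpoint to a unit vector on the sphere (x = cos φ cos λ, y = cos φ sin λ, z = sin φ).
The central angle between the endpoints is δ = arccos(p₁·p₂) ≈ 0.457 rad (26.2°). The total great-circle distance is δ·R ≈ 0.457 × 6371 ≈ 2913 km, so the target fraction is f = 1800/2913 ≈ 0.618.
Interpolate at f ≈ 0.618 with slerp weights a = sin((1−f)δ)/sin δ ≈ 0.394, b = sin(fδ)/sin δ ≈ 0.632.
p = a·p₁ + b·p₂ ≈ (0.573, 0.393, 0.719); φ = arcsin(p_z) ≈ 45.99°, λ = atan2(p_y, p_x) ≈ 34.46°.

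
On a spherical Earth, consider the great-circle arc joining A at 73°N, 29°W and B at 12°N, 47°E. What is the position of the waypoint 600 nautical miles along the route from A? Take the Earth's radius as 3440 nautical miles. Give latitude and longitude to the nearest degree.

≈ 69°N, 1°W

Convert each endpoint to a unit vector on the sphere (x = cos φ cos λ, y = cos φ sin λ, z = sin φ).
The central angle between the endpoints is δ = arccos(p₁·p₂) ≈ 1.299 rad (74.5°). The total great-circle distance is δ·R ≈ 1.299 × 3440 ≈ 4470 nmi, so the target fraction is f = 600/4470 ≈ 0.134.
Interpolate at f ≈ 0.134 with slerp weights a = sin((1−f)δ)/sin δ ≈ 0.937, b = sin(fδ)/sin δ ≈ 0.180.
p = a·p₁ + b·p₂ ≈ (0.360, -0.004, 0.933); φ = arcsin(p_z) ≈ 68.92°, λ = atan2(p_y, p_x) ≈ -0.62°.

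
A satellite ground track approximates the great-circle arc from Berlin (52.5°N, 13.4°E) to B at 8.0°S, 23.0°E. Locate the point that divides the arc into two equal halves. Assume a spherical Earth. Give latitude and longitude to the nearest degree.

Write both endpoints as unit vectors p₁, p₂ with components (cos φ cos λ, cos φ sin λ, sin φ).
The central angle between the endpoints is δ = arccos(p₁·p₂) ≈ 1.066 rad (61.1°).
Interpolate at f = 1/2 with slerp weights a = sin((1−f)δ)/sin δ ≈ 0.580, b = sin(fδ)/sin δ ≈ 0.580.
p = a·p₁ + b·p₂ ≈ (0.873, 0.306, 0.380); φ = arcsin(p_z) ≈ 22.32°, λ = atan2(p_y, p_x) ≈ 19.35°.

≈ 22°N, 19°E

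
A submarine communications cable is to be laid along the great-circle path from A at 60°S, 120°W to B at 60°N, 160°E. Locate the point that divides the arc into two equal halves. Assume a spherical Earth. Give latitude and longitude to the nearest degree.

The haversine formula gives a central angle δ ≈ 2.355 rad (135.0°) between the endpoints.
Interpolate at f = 1/2 with slerp weights a = sin((1−f)δ)/sin δ ≈ 1.305, b = sin(fδ)/sin δ ≈ 1.305.
p = a·p₁ + b·p₂ ≈ (-0.940, -0.342, 0.000); φ = arcsin(p_z) ≈ 0.00°, λ = atan2(p_y, p_x) ≈ -160.00°.

≈ 0°N, 160°W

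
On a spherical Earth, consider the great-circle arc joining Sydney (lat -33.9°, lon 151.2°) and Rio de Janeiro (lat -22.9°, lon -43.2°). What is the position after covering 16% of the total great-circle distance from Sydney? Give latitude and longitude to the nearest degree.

The haversine formula gives a central angle δ ≈ 2.122 rad (121.6°) between the endpoints.
Interpolate at f = 0.16 with slerp weights a = sin((1−f)δ)/sin δ ≈ 1.148, b = sin(fδ)/sin δ ≈ 0.391.
p = a·p₁ + b·p₂ ≈ (-0.572, 0.212, -0.792); φ = arcsin(p_z) ≈ -52.39°, λ = atan2(p_y, p_x) ≈ 159.64°.

≈ lat -52°, lon 160°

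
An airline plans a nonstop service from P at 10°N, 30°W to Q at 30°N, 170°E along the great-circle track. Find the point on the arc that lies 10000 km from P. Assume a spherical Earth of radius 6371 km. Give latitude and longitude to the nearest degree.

≈ 63°N, 140°W

Convert each endpoint to a unit vector on the sphere (x = cos φ cos λ, y = cos φ sin λ, z = sin φ).
The central angle between the endpoints is δ = arccos(p₁·p₂) ≈ 2.367 rad (135.6°). The total great-circle distance is δ·R ≈ 2.367 × 6371 ≈ 15079 km, so the target fraction is f = 10000/15079 ≈ 0.663.
Interpolate at f ≈ 0.663 with slerp weights a = sin((1−f)δ)/sin δ ≈ 1.023, b = sin(fδ)/sin δ ≈ 1.430.
p = a·p₁ + b·p₂ ≈ (-0.347, -0.289, 0.892); φ = arcsin(p_z) ≈ 63.17°, λ = atan2(p_y, p_x) ≈ -140.24°.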